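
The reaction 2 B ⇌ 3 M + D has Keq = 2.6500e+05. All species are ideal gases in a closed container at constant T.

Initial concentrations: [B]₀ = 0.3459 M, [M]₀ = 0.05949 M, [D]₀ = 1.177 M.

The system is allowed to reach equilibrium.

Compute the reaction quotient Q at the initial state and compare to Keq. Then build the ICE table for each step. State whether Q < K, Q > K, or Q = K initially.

Q₀ = 0.002071; Q < K (proceeds forward)

Q₀ = 0.002071 vs Keq = 2.6500e+05 ⇒ Q<K, forward
Step 1:
                  B         M         D
  init       0.3459   0.05949     1.177
  Δ         -0.3449    0.5174    0.1725
  eq      9.8869e-04    0.5769     1.349
  solve Keq expr → x = 0.1725; check Q = 2.6500e+05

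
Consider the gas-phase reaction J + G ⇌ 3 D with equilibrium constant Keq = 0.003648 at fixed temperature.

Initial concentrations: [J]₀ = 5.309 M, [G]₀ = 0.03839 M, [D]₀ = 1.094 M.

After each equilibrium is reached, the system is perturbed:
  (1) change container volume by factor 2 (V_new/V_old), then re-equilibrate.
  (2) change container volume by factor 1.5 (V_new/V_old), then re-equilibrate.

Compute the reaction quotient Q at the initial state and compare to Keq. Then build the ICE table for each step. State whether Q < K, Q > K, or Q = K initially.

Q₀ = 6.424; Q > K (proceeds reverse)

Q₀ = 6.424 vs Keq = 0.003648 ⇒ Q>K, reverse
Step 1:
                    J           G           D
  init          5.309     0.03839       1.094
  Δ            0.3011      0.3011     -0.9032
  eq             5.61      0.3395      0.1908
  solve Keq expr → x = -0.3011; check Q = 0.003648
Then change container volume by factor 2 (V_new/V_old).
Step 2:
                    J           G           D
  init          2.805      0.1697      0.0954
  Δ         -0.007621   -0.007621     0.02286
  eq            2.797      0.1621      0.1183
  solve Keq expr → x = 0.007621; check Q = 0.003648
Then change container volume by factor 1.5 (V_new/V_old).
Step 3:
                    J           G           D
  init          1.865      0.1081     0.07885
  Δ          -0.00346    -0.00346     0.01038
  eq            1.861      0.1046     0.08923
  solve Keq expr → x = 0.00346; check Q = 0.003648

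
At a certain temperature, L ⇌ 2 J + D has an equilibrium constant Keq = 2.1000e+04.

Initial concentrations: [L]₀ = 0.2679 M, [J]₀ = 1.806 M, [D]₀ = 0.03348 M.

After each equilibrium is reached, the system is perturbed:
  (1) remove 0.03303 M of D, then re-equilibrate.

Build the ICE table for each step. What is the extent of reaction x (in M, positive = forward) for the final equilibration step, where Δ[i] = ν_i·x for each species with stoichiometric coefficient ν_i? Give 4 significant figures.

x = 8.6211e-06 M

Q₀ = 0.4076 vs Keq = 2.1000e+04 ⇒ Q<K, forward
Step 1:
                   L          J          D
  I           0.2679      1.806    0.03348
  C          -0.2678     0.5356     0.2678
  E       7.8673e-05      2.342     0.3013
  solve Keq expr → x = 0.2678; check Q = 2.1000e+04
Then remove 0.03303 M of D.
Step 2:
                   L          J          D
  I       7.8673e-05      2.342     0.2683
  C       -8.6211e-06 1.7242e-05 8.6211e-06
  E       7.0051e-05      2.342     0.2683
  solve Keq expr → x = 8.6211e-06; check Q = 2.1000e+04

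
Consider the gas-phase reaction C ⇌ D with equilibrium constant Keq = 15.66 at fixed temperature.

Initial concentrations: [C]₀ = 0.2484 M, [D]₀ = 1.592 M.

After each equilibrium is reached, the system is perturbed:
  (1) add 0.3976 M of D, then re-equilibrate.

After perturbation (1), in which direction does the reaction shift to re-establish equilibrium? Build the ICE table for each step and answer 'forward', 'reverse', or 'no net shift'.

Direction: reverse

Q₀ = 6.409 vs Keq = 15.66 ⇒ Q<K, forward
Step 1:
                  C         D
  Initial    0.2484     1.592
  Change    -0.1379    0.1379
  Equil      0.1105      1.73
  solve Keq expr → x = 0.1379; check Q = 15.66
Then add 0.3976 M of D.
Step 2:
                  C         D
  Initial    0.1105     2.128
  Change    0.02387  -0.02387
  Equil      0.1343     2.104
  solve Keq expr → x = -0.02387; check Q = 15.66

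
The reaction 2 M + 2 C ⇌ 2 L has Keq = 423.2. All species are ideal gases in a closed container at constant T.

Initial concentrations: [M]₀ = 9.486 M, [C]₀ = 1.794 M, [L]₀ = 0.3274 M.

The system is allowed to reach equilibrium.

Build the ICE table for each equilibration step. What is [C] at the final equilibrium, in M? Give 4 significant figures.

[C]_eq = 0.0133 M

Q₀ = 3.7012e-04 vs Keq = 423.2 ⇒ Q<K, forward
Step 1:
                    M           C           L
  init          9.486       1.794      0.3274
  Δ            -1.781      -1.781       1.781
  eq            7.705      0.0133       2.108
  solve Keq expr → x = 0.8904; check Q = 423.2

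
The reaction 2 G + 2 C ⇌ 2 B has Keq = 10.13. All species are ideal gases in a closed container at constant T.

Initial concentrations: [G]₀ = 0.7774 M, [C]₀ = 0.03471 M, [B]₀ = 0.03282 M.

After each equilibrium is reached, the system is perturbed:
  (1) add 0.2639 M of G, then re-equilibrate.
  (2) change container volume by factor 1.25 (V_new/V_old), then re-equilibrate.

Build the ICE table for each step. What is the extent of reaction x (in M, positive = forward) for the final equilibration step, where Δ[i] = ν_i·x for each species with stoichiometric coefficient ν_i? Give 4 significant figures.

Q₀ = 1.479 vs Keq = 10.13 ⇒ Q<K, forward
Step 1:
                  G         C         B
  Initial    0.7774   0.03471   0.03282
  Change     -0.015    -0.015     0.015
  Equil      0.7624   0.01971   0.04782
  solve Keq expr → x = 0.007501; check Q = 10.13
Then add 0.2639 M of G.
Step 2:
                  G         C         B
  Initial     1.026   0.01971   0.04782
  Change  -0.003834 -0.003834  0.003834
  Equil       1.022   0.01587   0.05166
  solve Keq expr → x = 0.001917; check Q = 10.13
Then change container volume by factor 1.25 (V_new/V_old).
Step 3:
                  G         C         B
  Initial     0.818    0.0127   0.04133
  Change   0.002264  0.002264 -0.002264
  Equil      0.8202   0.01496   0.03906
  solve Keq expr → x = -0.001132; check Q = 10.13

x = -0.001132 M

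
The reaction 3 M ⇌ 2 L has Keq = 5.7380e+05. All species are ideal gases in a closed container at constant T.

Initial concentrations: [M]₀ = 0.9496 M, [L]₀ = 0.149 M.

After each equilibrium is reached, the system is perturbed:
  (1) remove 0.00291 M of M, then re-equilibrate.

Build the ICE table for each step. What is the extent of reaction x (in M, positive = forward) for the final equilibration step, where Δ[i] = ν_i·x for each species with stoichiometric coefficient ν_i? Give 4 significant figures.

Q₀ = 0.02593 vs Keq = 5.7380e+05 ⇒ Q<K, forward
Step 1:
                  M         L
  Initial    0.9496     0.149
  Change    -0.9394    0.6263
  Equil     0.01016    0.7753
  solve Keq expr → x = 0.3131; check Q = 5.7380e+05
Then remove 0.00291 M of M.
Step 2:
                  M         L
  Initial  0.007246    0.7753
  Change   0.002893 -0.001929
  Equil     0.01014    0.7734
  solve Keq expr → x = -9.6438e-04; check Q = 5.7380e+05

x = -9.6438e-04 M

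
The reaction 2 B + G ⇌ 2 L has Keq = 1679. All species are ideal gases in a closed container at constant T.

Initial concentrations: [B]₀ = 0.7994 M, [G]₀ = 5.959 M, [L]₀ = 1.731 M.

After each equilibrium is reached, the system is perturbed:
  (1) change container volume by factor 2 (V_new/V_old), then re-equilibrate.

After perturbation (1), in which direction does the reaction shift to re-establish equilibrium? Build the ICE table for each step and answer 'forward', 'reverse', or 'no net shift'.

Direction: reverse

Q₀ = 0.7869 vs Keq = 1679 ⇒ Q<K, forward
Step 1:
                    B           G           L
  init         0.7994       5.959       1.731
  Δ           -0.7735     -0.3868      0.7735
  eq          0.02589       5.572       2.505
  solve Keq expr → x = 0.3868; check Q = 1679
Then change container volume by factor 2 (V_new/V_old).
Step 2:
                    B           G           L
  init        0.01295       2.786       1.252
  Δ          0.005277    0.002638   -0.005277
  eq          0.01822       2.789       1.247
  solve Keq expr → x = -0.002638; check Q = 1679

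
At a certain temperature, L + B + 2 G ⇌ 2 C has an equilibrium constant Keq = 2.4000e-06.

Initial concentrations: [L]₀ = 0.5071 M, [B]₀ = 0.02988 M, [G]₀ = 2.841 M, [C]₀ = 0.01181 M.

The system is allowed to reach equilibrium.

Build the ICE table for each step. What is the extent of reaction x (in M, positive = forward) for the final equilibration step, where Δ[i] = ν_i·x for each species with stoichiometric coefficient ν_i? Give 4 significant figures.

x = -0.005607 M

Q₀ = 0.00114 vs Keq = 2.4000e-06 ⇒ Q>K, reverse
Step 1:
                  L         B         G         C
  I          0.5071   0.02988     2.841   0.01181
  C        0.005607  0.005607   0.01121  -0.01121
  E          0.5127   0.03549     2.852 5.9601e-04
  solve Keq expr → x = -0.005607; check Q = 2.4000e-06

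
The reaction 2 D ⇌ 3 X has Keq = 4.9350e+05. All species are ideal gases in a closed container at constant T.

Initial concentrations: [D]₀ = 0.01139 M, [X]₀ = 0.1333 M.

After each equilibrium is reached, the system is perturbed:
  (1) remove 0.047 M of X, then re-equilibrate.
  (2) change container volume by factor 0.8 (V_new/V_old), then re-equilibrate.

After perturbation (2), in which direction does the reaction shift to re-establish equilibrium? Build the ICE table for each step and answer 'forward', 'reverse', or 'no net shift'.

Q₀ = 18.26 vs Keq = 4.9350e+05 ⇒ Q<K, forward
Step 1:
                   D          X
  I          0.01139     0.1333
  C         -0.01131    0.01696
  E       8.2913e-05     0.1503
  solve Keq expr → x = 0.005654; check Q = 4.9350e+05
Then remove 0.047 M of X.
Step 2:
                   D          X
  I       8.2913e-05     0.1033
  C       -3.5642e-05 5.3463e-05
  E       4.7271e-05     0.1033
  solve Keq expr → x = 1.7821e-05; check Q = 4.9350e+05
Then change container volume by factor 0.8 (V_new/V_old).
Step 3:
                   D          X
  I       5.9089e-05     0.1291
  C       6.9665e-06 -1.0450e-05
  E       6.6055e-05     0.1291
  solve Keq expr → x = -3.4832e-06; check Q = 4.9350e+05

Direction: reverse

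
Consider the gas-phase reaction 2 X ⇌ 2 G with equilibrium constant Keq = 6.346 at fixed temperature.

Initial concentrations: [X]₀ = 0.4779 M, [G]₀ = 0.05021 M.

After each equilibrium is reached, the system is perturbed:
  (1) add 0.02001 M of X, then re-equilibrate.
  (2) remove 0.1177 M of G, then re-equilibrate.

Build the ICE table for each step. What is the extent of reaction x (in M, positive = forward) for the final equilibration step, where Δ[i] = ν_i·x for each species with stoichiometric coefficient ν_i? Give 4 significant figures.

Q₀ = 0.01104 vs Keq = 6.346 ⇒ Q<K, forward
Step 1:
                   X          G
  I           0.4779    0.05021
  C          -0.3278     0.3278
  E           0.1501      0.378
  solve Keq expr → x = 0.1639; check Q = 6.346
Then add 0.02001 M of X.
Step 2:
                   X          G
  I           0.1701      0.378
  C         -0.01432    0.01432
  E           0.1558     0.3924
  solve Keq expr → x = 0.007162; check Q = 6.346
Then remove 0.1177 M of G.
Step 3:
                   X          G
  I           0.1558     0.2747
  C         -0.03345    0.03345
  E           0.1223     0.3081
  solve Keq expr → x = 0.01672; check Q = 6.346

x = 0.01672 M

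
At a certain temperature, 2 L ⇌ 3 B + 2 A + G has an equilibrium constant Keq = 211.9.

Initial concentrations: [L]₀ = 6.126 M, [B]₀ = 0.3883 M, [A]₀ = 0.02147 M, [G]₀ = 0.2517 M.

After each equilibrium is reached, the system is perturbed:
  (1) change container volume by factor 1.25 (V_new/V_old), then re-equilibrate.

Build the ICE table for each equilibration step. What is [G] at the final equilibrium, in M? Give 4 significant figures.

[G]_eq = 1.564 M

Q₀ = 1.8101e-07 vs Keq = 211.9 ⇒ Q<K, forward
Step 1:
                   L          B          A          G
  init         6.126     0.3883    0.02147     0.2517
  Δ           -3.041      4.562      3.041      1.521
  eq           3.085       4.95      3.063      1.772
  solve Keq expr → x = 1.521; check Q = 211.9
Then change container volume by factor 1.25 (V_new/V_old).
Step 2:
                   L          B          A          G
  init         2.468       3.96       2.45      1.418
  Δ          -0.2929     0.4394     0.2929     0.1465
  eq           2.175      4.399      2.743      1.564
  solve Keq expr → x = 0.1465; check Q = 211.9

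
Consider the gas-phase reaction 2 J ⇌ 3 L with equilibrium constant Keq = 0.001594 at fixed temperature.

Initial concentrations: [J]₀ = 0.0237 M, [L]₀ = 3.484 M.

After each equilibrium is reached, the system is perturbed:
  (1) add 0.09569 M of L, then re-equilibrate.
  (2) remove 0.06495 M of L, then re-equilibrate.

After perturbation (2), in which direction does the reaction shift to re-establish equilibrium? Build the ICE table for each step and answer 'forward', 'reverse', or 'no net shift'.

Direction: forward

Q₀ = 7.5290e+04 vs Keq = 0.001594 ⇒ Q>K, reverse
Step 1:
                   J          L
  I           0.0237      3.484
  C             2.19     -3.286
  E            2.214     0.1984
  solve Keq expr → x = -1.095; check Q = 0.001594
Then add 0.09569 M of L.
Step 2:
                   J          L
  I            2.214     0.2941
  C          0.06136   -0.09204
  E            2.275     0.2021
  solve Keq expr → x = -0.03068; check Q = 0.001594
Then remove 0.06495 M of L.
Step 3:
                   J          L
  I            2.275     0.1371
  C         -0.04165    0.06248
  E            2.234     0.1996
  solve Keq expr → x = 0.02083; check Q = 0.001594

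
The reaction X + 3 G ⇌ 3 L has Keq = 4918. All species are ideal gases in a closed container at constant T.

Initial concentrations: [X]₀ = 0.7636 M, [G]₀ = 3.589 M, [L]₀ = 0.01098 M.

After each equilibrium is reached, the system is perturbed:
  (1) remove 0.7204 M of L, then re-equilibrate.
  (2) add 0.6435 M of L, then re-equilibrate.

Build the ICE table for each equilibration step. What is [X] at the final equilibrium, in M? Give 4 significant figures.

Q₀ = 3.7499e-08 vs Keq = 4918 ⇒ Q<K, forward
Step 1:
                    X           G           L
  init         0.7636       3.589     0.01098
  Δ           -0.7625      -2.287       2.287
  eq          0.00112       1.302       2.298
  solve Keq expr → x = 0.7625; check Q = 4918
Then remove 0.7204 M of L.
Step 2:
                    X           G           L
  init        0.00112       1.302       1.578
  Δ       -7.5388e-04   -0.002262    0.002262
  eq       3.6584e-04       1.299        1.58
  solve Keq expr → x = 7.5388e-04; check Q = 4918
Then add 0.6435 M of L.
Step 3:
                    X           G           L
  init     3.6584e-04       1.299       2.224
  Δ        6.4640e-04    0.001939   -0.001939
  eq         0.001012       1.301       2.222
  solve Keq expr → x = -6.4640e-04; check Q = 4918

[X]_eq = 0.001012 M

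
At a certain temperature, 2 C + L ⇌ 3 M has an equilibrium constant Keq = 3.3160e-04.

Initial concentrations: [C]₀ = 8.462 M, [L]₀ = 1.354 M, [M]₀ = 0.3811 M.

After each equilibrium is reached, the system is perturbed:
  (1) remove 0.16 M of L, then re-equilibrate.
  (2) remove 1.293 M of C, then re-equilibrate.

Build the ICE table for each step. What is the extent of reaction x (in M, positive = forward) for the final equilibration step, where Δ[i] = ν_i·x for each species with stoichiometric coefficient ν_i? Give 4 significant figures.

Q₀ = 5.7089e-04 vs Keq = 3.3160e-04 ⇒ Q>K, reverse
Step 1:
                  C         L         M
  I           8.462     1.354    0.3811
  C         0.04036   0.02018  -0.06054
  E           8.502     1.374    0.3206
  solve Keq expr → x = -0.02018; check Q = 3.3160e-04
Then remove 0.16 M of L.
Step 2:
                  C         L         M
  I           8.502     1.214    0.3206
  C        0.008273  0.004136  -0.01241
  E           8.511     1.218    0.3082
  solve Keq expr → x = -0.004136; check Q = 3.3160e-04
Then remove 1.293 M of C.
Step 3:
                  C         L         M
  I           7.218     1.218    0.3082
  C         0.02051   0.01025  -0.03076
  E           7.238     1.229    0.2774
  solve Keq expr → x = -0.01025; check Q = 3.3160e-04

x = -0.01025 M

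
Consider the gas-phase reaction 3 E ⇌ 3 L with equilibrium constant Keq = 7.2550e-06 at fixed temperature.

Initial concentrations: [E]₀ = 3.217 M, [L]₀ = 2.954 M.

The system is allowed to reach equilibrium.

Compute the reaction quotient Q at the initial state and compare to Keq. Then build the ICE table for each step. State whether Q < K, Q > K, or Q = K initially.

Q₀ = 0.7742 vs Keq = 7.2550e-06 ⇒ Q>K, reverse
Step 1:
                    E           L
  I             3.217       2.954
  C             2.837      -2.837
  E             6.054      0.1172
  solve Keq expr → x = -0.9456; check Q = 7.2550e-06

Q₀ = 0.7742; Q > K (proceeds reverse)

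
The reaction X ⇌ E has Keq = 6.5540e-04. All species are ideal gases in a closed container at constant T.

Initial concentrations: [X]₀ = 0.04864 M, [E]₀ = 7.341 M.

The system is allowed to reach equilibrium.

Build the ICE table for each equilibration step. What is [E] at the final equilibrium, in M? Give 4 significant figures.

[E]_eq = 0.00484 M

Q₀ = 150.9 vs Keq = 6.5540e-04 ⇒ Q>K, reverse
Step 1:
                  X         E
  I         0.04864     7.341
  C           7.336    -7.336
  E           7.385   0.00484
  solve Keq expr → x = -7.336; check Q = 6.5540e-04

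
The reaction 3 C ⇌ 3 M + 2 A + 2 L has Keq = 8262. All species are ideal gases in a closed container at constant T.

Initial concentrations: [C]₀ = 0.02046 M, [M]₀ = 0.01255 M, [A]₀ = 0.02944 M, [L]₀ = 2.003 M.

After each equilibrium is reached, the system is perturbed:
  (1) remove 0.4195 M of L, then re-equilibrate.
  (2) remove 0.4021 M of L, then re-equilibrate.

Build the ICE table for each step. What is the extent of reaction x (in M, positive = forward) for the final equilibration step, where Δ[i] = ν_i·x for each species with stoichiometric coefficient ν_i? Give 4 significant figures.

Q₀ = 8.0251e-04 vs Keq = 8262 ⇒ Q<K, forward
Step 1:
                    C           M           A           L
  init        0.02046     0.01255     0.02944       2.003
  Δ          -0.02014     0.02014     0.01343     0.01343
  eq       3.1617e-04     0.03269     0.04287       2.016
  solve Keq expr → x = 0.006715; check Q = 8262
Then remove 0.4195 M of L.
Step 2:
                    C           M           A           L
  init     3.1617e-04     0.03269     0.04287       1.597
  Δ       -4.5029e-05  4.5029e-05  3.0020e-05  3.0020e-05
  eq       2.7114e-04     0.03274      0.0429       1.597
  solve Keq expr → x = 1.5010e-05; check Q = 8262
Then remove 0.4021 M of L.
Step 3:
                    C           M           A           L
  init     2.7114e-04     0.03274      0.0429       1.195
  Δ       -4.7240e-05  4.7240e-05  3.1493e-05  3.1493e-05
  eq       2.2390e-04     0.03279     0.04293       1.195
  solve Keq expr → x = 1.5747e-05; check Q = 8262

x = 1.5747e-05 M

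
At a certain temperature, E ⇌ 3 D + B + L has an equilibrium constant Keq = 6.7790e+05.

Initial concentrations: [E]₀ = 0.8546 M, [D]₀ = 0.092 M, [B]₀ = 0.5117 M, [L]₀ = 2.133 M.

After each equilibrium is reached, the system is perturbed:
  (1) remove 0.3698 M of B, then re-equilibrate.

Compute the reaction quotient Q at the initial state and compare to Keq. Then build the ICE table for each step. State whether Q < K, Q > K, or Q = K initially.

Q₀ = 9.9450e-04; Q < K (proceeds forward)

Q₀ = 9.9450e-04 vs Keq = 6.7790e+05 ⇒ Q<K, forward
Step 1:
                    E           D           B           L
  I            0.8546       0.092      0.5117       2.133
  C           -0.8545       2.563      0.8545      0.8545
  E        1.1274e-04       2.655       1.366       2.987
  solve Keq expr → x = 0.8545; check Q = 6.7790e+05
Then remove 0.3698 M of B.
Step 2:
                    E           D           B           L
  I        1.1274e-04       2.655      0.9964       2.987
  C       -3.0504e-05  9.1512e-05  3.0504e-05  3.0504e-05
  E        8.2234e-05       2.656      0.9964       2.988
  solve Keq expr → x = 3.0504e-05; check Q = 6.7790e+05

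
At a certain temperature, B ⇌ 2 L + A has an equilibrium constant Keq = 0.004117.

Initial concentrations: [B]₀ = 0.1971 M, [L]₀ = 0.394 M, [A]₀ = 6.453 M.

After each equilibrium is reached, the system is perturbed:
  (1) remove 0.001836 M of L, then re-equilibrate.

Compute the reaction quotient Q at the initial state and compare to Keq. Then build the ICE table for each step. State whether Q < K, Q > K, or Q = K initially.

Q₀ = 5.082 vs Keq = 0.004117 ⇒ Q>K, reverse
Step 1:
                   B          L          A
  I           0.1971      0.394      6.453
  C            0.189    -0.3781     -0.189
  E           0.3861    0.01593      6.264
  solve Keq expr → x = -0.189; check Q = 0.004117
Then remove 0.001836 M of L.
Step 2:
                   B          L          A
  I           0.3861    0.01409      6.264
  C       -9.0805e-04   0.001816 9.0805e-04
  E           0.3852    0.01591      6.265
  solve Keq expr → x = 9.0805e-04; check Q = 0.004117

Q₀ = 5.082; Q > K (proceeds reverse)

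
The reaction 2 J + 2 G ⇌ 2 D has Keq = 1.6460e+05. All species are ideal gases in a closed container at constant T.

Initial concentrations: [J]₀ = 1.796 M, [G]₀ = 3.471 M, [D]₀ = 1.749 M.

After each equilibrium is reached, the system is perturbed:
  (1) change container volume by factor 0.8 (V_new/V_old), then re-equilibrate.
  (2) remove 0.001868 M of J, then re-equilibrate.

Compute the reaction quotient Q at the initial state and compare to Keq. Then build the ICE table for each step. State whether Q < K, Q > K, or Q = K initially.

Q₀ = 0.07872; Q < K (proceeds forward)

Q₀ = 0.07872 vs Keq = 1.6460e+05 ⇒ Q<K, forward
Step 1:
                   J          G          D
  I            1.796      3.471      1.749
  C           -1.791     -1.791      1.791
  E         0.005193       1.68       3.54
  solve Keq expr → x = 0.8954; check Q = 1.6460e+05
Then change container volume by factor 0.8 (V_new/V_old).
Step 2:
                   J          G          D
  I         0.006491        2.1      4.425
  C        -0.001293  -0.001293   0.001293
  E         0.005198      2.099      4.426
  solve Keq expr → x = 6.4675e-04; check Q = 1.6460e+05
Then remove 0.001868 M of J.
Step 3:
                   J          G          D
  I          0.00333      2.099      4.426
  C         0.001861   0.001861  -0.001861
  E         0.005191      2.101      4.424
  solve Keq expr → x = -9.3061e-04; check Q = 1.6460e+05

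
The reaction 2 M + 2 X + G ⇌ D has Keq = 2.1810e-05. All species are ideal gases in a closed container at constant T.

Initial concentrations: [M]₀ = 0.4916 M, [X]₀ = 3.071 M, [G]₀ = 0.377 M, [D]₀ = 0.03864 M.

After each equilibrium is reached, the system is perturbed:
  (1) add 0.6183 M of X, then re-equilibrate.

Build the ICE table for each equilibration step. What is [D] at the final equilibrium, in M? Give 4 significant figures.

[D]_eq = 4.1602e-05 M

Q₀ = 0.04497 vs Keq = 2.1810e-05 ⇒ Q>K, reverse
Step 1:
                   M          X          G          D
  init        0.4916      3.071      0.377    0.03864
  Δ          0.07722    0.07722    0.03861   -0.03861
  eq          0.5688      3.148     0.4156 2.9069e-05
  solve Keq expr → x = -0.03861; check Q = 2.1810e-05
Then add 0.6183 M of X.
Step 2:
                   M          X          G          D
  init        0.5688      3.767     0.4156 2.9069e-05
  Δ       -2.5067e-05 -2.5067e-05 -1.2534e-05 1.2534e-05
  eq          0.5688      3.766     0.4156 4.1602e-05
  solve Keq expr → x = 1.2534e-05; check Q = 2.1810e-05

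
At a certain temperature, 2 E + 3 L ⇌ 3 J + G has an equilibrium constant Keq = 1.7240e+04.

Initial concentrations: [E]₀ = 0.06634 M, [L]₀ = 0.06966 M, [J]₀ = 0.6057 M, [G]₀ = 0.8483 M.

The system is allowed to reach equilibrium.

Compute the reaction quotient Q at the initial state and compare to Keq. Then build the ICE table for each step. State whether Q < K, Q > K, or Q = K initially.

Q₀ = 1.2671e+05; Q > K (proceeds reverse)

Q₀ = 1.2671e+05 vs Keq = 1.7240e+04 ⇒ Q>K, reverse
Step 1:
                   E          L          J          G
  Initial    0.06634    0.06966     0.6057     0.8483
  Change     0.02304    0.03456   -0.03456   -0.01152
  Equil      0.08938     0.1042     0.5711     0.8368
  solve Keq expr → x = -0.01152; check Q = 1.7240e+04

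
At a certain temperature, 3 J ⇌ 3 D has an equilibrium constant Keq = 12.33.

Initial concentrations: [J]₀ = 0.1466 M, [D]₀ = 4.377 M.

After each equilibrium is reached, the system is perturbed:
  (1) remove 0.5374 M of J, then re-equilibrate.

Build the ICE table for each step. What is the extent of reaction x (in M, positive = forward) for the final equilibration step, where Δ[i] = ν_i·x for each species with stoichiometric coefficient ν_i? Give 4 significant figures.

Q₀ = 2.6615e+04 vs Keq = 12.33 ⇒ Q>K, reverse
Step 1:
                    J           D
  Initial      0.1466       4.377
  Change         1.22       -1.22
  Equil         1.367       3.157
  solve Keq expr → x = -0.4067; check Q = 12.33
Then remove 0.5374 M of J.
Step 2:
                    J           D
  Initial      0.8292       3.157
  Change       0.3751     -0.3751
  Equil         1.204       2.782
  solve Keq expr → x = -0.125; check Q = 12.33

x = -0.125 M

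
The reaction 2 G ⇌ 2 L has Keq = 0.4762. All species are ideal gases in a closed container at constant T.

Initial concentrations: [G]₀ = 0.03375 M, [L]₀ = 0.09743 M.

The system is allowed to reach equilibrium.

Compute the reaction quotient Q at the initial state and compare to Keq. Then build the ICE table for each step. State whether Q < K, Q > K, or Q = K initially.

Q₀ = 8.334 vs Keq = 0.4762 ⇒ Q>K, reverse
Step 1:
                  G         L
  I         0.03375   0.09743
  C         0.04387  -0.04387
  E         0.07762   0.05356
  solve Keq expr → x = -0.02193; check Q = 0.4762

Q₀ = 8.334; Q > K (proceeds reverse)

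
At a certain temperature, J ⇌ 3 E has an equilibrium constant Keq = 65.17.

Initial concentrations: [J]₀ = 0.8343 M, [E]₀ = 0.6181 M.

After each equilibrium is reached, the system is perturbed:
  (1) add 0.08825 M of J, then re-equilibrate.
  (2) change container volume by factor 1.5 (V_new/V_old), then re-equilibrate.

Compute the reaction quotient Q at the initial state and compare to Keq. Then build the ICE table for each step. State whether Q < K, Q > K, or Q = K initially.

Q₀ = 0.283 vs Keq = 65.17 ⇒ Q<K, forward
Step 1:
                    J           E
  I            0.8343      0.6181
  C           -0.6095       1.829
  E            0.2248       2.447
  solve Keq expr → x = 0.6095; check Q = 65.17
Then add 0.08825 M of J.
Step 2:
                    J           E
  I             0.313       2.447
  C          -0.04706      0.1412
  E            0.2659       2.588
  solve Keq expr → x = 0.04706; check Q = 65.17
Then change container volume by factor 1.5 (V_new/V_old).
Step 3:
                    J           E
  I            0.1773       1.725
  C          -0.06741      0.2022
  E            0.1099       1.928
  solve Keq expr → x = 0.06741; check Q = 65.17

Q₀ = 0.283; Q < K (proceeds forward)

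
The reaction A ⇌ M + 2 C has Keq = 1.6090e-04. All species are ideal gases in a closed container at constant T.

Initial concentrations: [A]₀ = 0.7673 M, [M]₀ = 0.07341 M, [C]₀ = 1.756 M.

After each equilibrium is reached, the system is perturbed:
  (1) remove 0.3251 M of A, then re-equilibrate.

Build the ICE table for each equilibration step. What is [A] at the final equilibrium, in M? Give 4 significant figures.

[A]_eq = 0.5156 M

Q₀ = 0.295 vs Keq = 1.6090e-04 ⇒ Q>K, reverse
Step 1:
                    A           M           C
  I            0.7673     0.07341       1.756
  C           0.07336    -0.07336     -0.1467
  E            0.8407  5.2229e-05       1.609
  solve Keq expr → x = -0.07336; check Q = 1.6090e-04
Then remove 0.3251 M of A.
Step 2:
                    A           M           C
  I            0.5156  5.2229e-05       1.609
  C        2.0195e-05 -2.0195e-05 -4.0390e-05
  E            0.5156  3.2034e-05       1.609
  solve Keq expr → x = -2.0195e-05; check Q = 1.6090e-04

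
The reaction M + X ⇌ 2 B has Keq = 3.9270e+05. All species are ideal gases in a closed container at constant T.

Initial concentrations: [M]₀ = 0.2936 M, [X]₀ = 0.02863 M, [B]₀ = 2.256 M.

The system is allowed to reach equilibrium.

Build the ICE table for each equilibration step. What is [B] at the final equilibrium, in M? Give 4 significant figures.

Q₀ = 605.5 vs Keq = 3.9270e+05 ⇒ Q<K, forward
Step 1:
                   M          X          B
  init        0.2936    0.02863      2.256
  Δ         -0.02858   -0.02858    0.05716
  eq           0.265 5.1412e-05      2.313
  solve Keq expr → x = 0.02858; check Q = 3.9270e+05

[B]_eq = 2.313 M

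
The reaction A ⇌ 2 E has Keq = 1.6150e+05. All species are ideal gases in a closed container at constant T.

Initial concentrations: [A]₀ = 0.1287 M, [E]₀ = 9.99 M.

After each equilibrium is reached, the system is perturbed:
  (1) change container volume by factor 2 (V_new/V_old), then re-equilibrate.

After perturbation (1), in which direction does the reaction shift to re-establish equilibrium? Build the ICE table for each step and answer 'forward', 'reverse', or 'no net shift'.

Direction: forward

Q₀ = 775.4 vs Keq = 1.6150e+05 ⇒ Q<K, forward
Step 1:
                    A           E
  init         0.1287        9.99
  Δ            -0.128      0.2561
  eq       6.5005e-04       10.25
  solve Keq expr → x = 0.128; check Q = 1.6150e+05
Then change container volume by factor 2 (V_new/V_old).
Step 2:
                    A           E
  init     3.2502e-04       5.123
  Δ       -1.6249e-04  3.2498e-04
  eq       1.6253e-04       5.123
  solve Keq expr → x = 1.6249e-04; check Q = 1.6150e+05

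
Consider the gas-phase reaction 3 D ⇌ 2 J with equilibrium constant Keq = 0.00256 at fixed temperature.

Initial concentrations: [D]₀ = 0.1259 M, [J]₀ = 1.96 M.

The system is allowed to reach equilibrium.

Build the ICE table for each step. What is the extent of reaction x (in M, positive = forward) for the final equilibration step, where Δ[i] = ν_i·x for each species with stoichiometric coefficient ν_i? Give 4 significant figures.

Q₀ = 1925 vs Keq = 0.00256 ⇒ Q>K, reverse
Step 1:
                   D          J
  I           0.1259       1.96
  C            2.599     -1.732
  E            2.725     0.2275
  solve Keq expr → x = -0.8662; check Q = 0.00256

x = -0.8662 M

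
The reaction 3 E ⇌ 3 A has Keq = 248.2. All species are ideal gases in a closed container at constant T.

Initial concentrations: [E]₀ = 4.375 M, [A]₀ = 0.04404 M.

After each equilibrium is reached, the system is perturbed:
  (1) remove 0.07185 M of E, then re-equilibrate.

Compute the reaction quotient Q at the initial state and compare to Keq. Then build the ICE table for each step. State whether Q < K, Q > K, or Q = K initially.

Q₀ = 1.0200e-06; Q < K (proceeds forward)

Q₀ = 1.0200e-06 vs Keq = 248.2 ⇒ Q<K, forward
Step 1:
                   E          A
  Initial      4.375    0.04404
  Change      -3.768      3.768
  Equil       0.6066      3.812
  solve Keq expr → x = 1.256; check Q = 248.2
Then remove 0.07185 M of E.
Step 2:
                   E          A
  Initial     0.5348      3.812
  Change     0.06199   -0.06199
  Equil       0.5968       3.75
  solve Keq expr → x = -0.02066; check Q = 248.2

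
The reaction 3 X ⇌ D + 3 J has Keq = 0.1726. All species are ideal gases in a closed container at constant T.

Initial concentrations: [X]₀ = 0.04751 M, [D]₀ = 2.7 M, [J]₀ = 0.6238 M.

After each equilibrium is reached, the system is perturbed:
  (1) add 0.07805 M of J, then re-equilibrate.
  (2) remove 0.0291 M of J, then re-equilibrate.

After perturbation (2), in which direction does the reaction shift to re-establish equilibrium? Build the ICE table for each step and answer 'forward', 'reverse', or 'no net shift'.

Direction: forward

Q₀ = 6111 vs Keq = 0.1726 ⇒ Q>K, reverse
Step 1:
                  X         D         J
  I         0.04751       2.7    0.6238
  C          0.4296   -0.1432   -0.4296
  E          0.4771     2.557    0.1942
  solve Keq expr → x = -0.1432; check Q = 0.1726
Then add 0.07805 M of J.
Step 2:
                  X         D         J
  I          0.4771     2.557    0.2723
  C          0.0551  -0.01837   -0.0551
  E          0.5322     2.538    0.2172
  solve Keq expr → x = -0.01837; check Q = 0.1726
Then remove 0.0291 M of J.
Step 3:
                  X         D         J
  I          0.5322     2.538    0.1881
  C        -0.02053  0.006844   0.02053
  E          0.5116     2.545    0.2086
  solve Keq expr → x = 0.006844; check Q = 0.1726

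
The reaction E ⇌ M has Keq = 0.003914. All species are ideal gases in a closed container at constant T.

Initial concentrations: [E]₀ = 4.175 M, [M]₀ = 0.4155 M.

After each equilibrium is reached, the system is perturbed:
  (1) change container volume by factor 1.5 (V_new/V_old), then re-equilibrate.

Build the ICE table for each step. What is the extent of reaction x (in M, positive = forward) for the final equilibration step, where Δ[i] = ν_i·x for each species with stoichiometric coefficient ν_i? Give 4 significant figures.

x = 0 M

Q₀ = 0.09952 vs Keq = 0.003914 ⇒ Q>K, reverse
Step 1:
                  E         M
  I           4.175    0.4155
  C          0.3976   -0.3976
  E           4.573    0.0179
  solve Keq expr → x = -0.3976; check Q = 0.003914
Then change container volume by factor 1.5 (V_new/V_old).
Step 2:
                  E         M
  I           3.048   0.01193
  C               0         0
  E           3.048   0.01193
  solve Keq expr → x = 0; check Q = 0.003914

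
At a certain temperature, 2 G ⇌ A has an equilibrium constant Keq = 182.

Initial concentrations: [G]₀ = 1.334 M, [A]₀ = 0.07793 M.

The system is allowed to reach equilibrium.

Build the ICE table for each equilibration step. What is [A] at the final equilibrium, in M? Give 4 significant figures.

Q₀ = 0.04379 vs Keq = 182 ⇒ Q<K, forward
Step 1:
                  G         A
  init        1.334   0.07793
  Δ          -1.271    0.6357
  eq        0.06262    0.7136
  solve Keq expr → x = 0.6357; check Q = 182

[A]_eq = 0.7136 M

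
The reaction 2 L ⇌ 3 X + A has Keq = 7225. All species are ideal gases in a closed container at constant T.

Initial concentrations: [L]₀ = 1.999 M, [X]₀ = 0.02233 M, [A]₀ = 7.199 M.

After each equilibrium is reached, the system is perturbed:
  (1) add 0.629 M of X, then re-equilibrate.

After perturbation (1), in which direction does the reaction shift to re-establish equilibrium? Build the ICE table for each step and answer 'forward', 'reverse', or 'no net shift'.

Q₀ = 2.0059e-05 vs Keq = 7225 ⇒ Q<K, forward
Step 1:
                   L          X          A
  I            1.999    0.02233      7.199
  C           -1.843      2.765     0.9215
  E            0.156      2.787      8.121
  solve Keq expr → x = 0.9215; check Q = 7225
Then add 0.629 M of X.
Step 2:
                   L          X          A
  I            0.156      3.416      8.121
  C          0.04863   -0.07295   -0.02432
  E           0.2046      3.343      8.096
  solve Keq expr → x = -0.02432; check Q = 7225

Direction: reverse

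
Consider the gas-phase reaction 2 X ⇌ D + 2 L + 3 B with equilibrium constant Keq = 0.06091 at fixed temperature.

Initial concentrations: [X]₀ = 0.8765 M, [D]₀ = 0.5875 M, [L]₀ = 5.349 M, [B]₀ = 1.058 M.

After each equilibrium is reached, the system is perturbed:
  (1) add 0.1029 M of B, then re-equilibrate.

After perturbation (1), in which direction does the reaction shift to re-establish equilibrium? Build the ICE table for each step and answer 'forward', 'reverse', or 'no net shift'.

Q₀ = 25.91 vs Keq = 0.06091 ⇒ Q>K, reverse
Step 1:
                   X          D          L          B
  I           0.8765     0.5875      5.349      1.058
  C           0.5359     -0.268    -0.5359    -0.8039
  E            1.412     0.3195      4.813     0.2541
  solve Keq expr → x = -0.268; check Q = 0.06091
Then add 0.1029 M of B.
Step 2:
                   X          D          L          B
  I            1.412     0.3195      4.813      0.357
  C          0.05711   -0.02856   -0.05711   -0.08567
  E             1.47      0.291      4.756     0.2714
  solve Keq expr → x = -0.02856; check Q = 0.06091

Direction: reverse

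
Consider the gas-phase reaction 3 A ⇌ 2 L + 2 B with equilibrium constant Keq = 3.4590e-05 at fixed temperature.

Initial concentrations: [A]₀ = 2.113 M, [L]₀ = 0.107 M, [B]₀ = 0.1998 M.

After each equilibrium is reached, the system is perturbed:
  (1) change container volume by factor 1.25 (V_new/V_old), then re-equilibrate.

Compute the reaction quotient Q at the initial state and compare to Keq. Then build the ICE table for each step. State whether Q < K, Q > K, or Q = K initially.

Q₀ = 4.8446e-05 vs Keq = 3.4590e-05 ⇒ Q>K, reverse
Step 1:
                    A           L           B
  Initial       2.113       0.107      0.1998
  Change      0.01575     -0.0105     -0.0105
  Equil         2.129      0.0965      0.1893
  solve Keq expr → x = -0.005251; check Q = 3.4590e-05
Then change container volume by factor 1.25 (V_new/V_old).
Step 2:
                    A           L           B
  Initial       1.703      0.0772      0.1514
  Change    -0.008234    0.005489    0.005489
  Equil         1.695     0.08269      0.1569
  solve Keq expr → x = 0.002745; check Q = 3.4590e-05

Q₀ = 4.8446e-05; Q > K (proceeds reverse)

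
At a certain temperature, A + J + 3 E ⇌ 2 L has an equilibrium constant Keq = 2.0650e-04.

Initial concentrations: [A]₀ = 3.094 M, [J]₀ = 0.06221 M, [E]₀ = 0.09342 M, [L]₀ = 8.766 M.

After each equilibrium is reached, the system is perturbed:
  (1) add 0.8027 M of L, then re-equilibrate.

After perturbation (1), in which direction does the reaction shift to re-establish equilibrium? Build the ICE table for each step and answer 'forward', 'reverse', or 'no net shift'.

Direction: reverse

Q₀ = 4.8967e+05 vs Keq = 2.0650e-04 ⇒ Q>K, reverse
Step 1:
                  A         J         E         L
  I           3.094   0.06221   0.09342     8.766
  C           3.318     3.318     9.953    -6.636
  E           6.412      3.38     10.05      2.13
  solve Keq expr → x = -3.318; check Q = 2.0650e-04
Then add 0.8027 M of L.
Step 2:
                  A         J         E         L
  I           6.412      3.38     10.05     2.933
  C          0.2293    0.2293    0.6879   -0.4586
  E           6.641     3.609     10.73     2.474
  solve Keq expr → x = -0.2293; check Q = 2.0650e-04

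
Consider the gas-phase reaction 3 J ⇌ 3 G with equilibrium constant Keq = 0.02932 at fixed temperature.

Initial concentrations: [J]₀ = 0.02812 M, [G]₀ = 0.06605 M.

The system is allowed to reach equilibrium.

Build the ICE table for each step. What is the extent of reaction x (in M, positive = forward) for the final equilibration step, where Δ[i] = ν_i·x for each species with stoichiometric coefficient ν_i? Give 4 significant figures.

Q₀ = 12.96 vs Keq = 0.02932 ⇒ Q>K, reverse
Step 1:
                    J           G
  Initial     0.02812     0.06605
  Change      0.04386    -0.04386
  Equil       0.07198     0.02219
  solve Keq expr → x = -0.01462; check Q = 0.02932

x = -0.01462 M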